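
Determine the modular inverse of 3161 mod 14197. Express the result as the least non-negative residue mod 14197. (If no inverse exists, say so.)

9809

gcd(14197, 3161) by repeated division:
14197 = 4×3161 + 1553
3161 = 2×1553 + 55
1553 = 28×55 + 13
55 = 4×13 + 3
13 = 4×3 + 1
3 = 3×1 + 0
gcd = 1, so the inverse exists. Back-substitute:
1 = 13 − 4·3
1 = −4·55 + 17·13
1 = 17·1553 − 480·55
1 = −480·3161 + 977·1553
1 = 977·14197 − 4388·3161
So 3161·(-4388) ≡ 1 (mod 14197), and -4388 ≡ 9809 (mod 14197).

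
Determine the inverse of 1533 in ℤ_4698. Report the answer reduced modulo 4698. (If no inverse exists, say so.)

Euclidean algorithm on 4698, 1533:
4698 = 3×1533 + 99
1533 = 15×99 + 48
99 = 2×48 + 3
48 = 16×3 + 0
The gcd is 3, not 1, hence no inverse exists.

no inverse exists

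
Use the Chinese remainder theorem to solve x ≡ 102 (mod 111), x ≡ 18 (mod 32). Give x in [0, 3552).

2322

Write x = 102 + 111·k. Then 111·k ≡ 18 − 102 ≡ 12 (mod 32).
Need 111⁻¹ mod 32. Extended Euclid on (32, 15):
32 = 2·15 + 2
15 = 7·2 + 1
2 = 2·1 + 0
Back-substitute:
1 = 15 − 7·2
1 = −7·32 + 15·15
111⁻¹ ≡ 15 (mod 32), so k ≡ 15·12 ≡ 20 (mod 32).
x = 102 + 111·20 = 2322.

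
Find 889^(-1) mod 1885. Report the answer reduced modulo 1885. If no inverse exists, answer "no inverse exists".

229

gcd(1885, 889) by repeated division:
1885 = 2·889 + 107
889 = 8·107 + 33
107 = 3·33 + 8
33 = 4·8 + 1
8 = 8·1 + 0
The gcd is 1. Working backward:
1 = 33 − 4·8
1 = −4·107 + 13·33
1 = 13·889 − 108·107
1 = −108·1885 + 229·889
So 889·229 ≡ 1 (mod 1885).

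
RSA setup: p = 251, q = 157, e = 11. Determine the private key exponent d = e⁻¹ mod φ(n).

7091

φ(n) = (p−1)(q−1) = 250·156 = 39000.
Need d with 11·d ≡ 1 (mod 39000). Apply the extended Euclidean algorithm:
39000 = 3545*11 + 5
11 = 2*5 + 1
5 = 5*1 + 0
Back-substitute:
1 = 11 − 2·5
1 = −2·39000 + 7091·11
So 11·7091 ≡ 1 (mod 39000), hence d = 7091.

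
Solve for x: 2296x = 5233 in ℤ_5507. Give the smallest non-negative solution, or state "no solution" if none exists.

First find gcd(2296, 5507):
5507 = 2·2296 + 915
2296 = 2·915 + 466
915 = 1·466 + 449
466 = 1·449 + 17
449 = 26·17 + 7
17 = 2·7 + 3
7 = 2·3 + 1
3 = 3·1 + 0
gcd = 1, so a unique solution mod 5507 exists.
Back-substitute for the Bézout coefficients:
1 = 7 − 2·3
1 = −2·17 + 5·7
1 = 5·449 − 132·17
1 = −132·466 + 137·449
1 = 137·915 − 269·466
1 = −269·2296 + 675·915
1 = 675·5507 − 1619·2296
So 2296·(-1619) ≡ 1 (mod 5507), giving 2296⁻¹ ≡ 3888.
x ≡ 2296⁻¹·5233 ≡ 3888·5233 ≡ 3046 (mod 5507).

3046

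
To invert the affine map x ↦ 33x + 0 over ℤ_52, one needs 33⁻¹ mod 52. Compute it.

41

Run Euclid on (52, 33):
52 = 1·33 + 19
33 = 1·19 + 14
19 = 1·14 + 5
14 = 2·5 + 4
5 = 1·4 + 1
4 = 4·1 + 0
Since gcd(33, 52) = 1, back-substitute to write 1 as a combination:
1 = 5 − 4
1 = −14 + 3·5
1 = 3·19 − 4·14
1 = −4·33 + 7·19
1 = 7·52 − 11·33
Thus 33·(-11) ≡ 1 (mod 52); reducing, -11 mod 52 = 41.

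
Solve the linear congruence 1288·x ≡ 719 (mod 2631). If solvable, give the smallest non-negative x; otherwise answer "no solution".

2270

First find gcd(1288, 2631):
2631 = 2·1288 + 55
1288 = 23·55 + 23
55 = 2·23 + 9
23 = 2·9 + 5
9 = 1·5 + 4
5 = 1·4 + 1
4 = 4·1 + 0
gcd = 1, so a unique solution mod 2631 exists.
Back-substitute for the Bézout coefficients:
1 = 5 − 4
1 = −9 + 2·5
1 = 2·23 − 5·9
1 = −5·55 + 12·23
1 = 12·1288 − 281·55
1 = −281·2631 + 574·1288
So 1288·(574) ≡ 1 (mod 2631), giving 1288⁻¹ ≡ 574.
x ≡ 1288⁻¹·719 ≡ 574·719 ≡ 2270 (mod 2631).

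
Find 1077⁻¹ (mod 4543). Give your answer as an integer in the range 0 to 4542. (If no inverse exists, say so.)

Apply the Euclidean algorithm to 4543 and 1077:
4543 = 4·1077 + 235
1077 = 4·235 + 137
235 = 1·137 + 98
137 = 1·98 + 39
98 = 2·39 + 20
39 = 1·20 + 19
20 = 1·19 + 1
19 = 19·1 + 0
The gcd is 1. Working backward:
1 = 20 − 19
1 = −39 + 2·20
1 = 2·98 − 5·39
1 = −5·137 + 7·98
1 = 7·235 − 12·137
1 = −12·1077 + 55·235
1 = 55·4543 − 232·1077
Thus 1077·(-232) ≡ 1 (mod 4543); reducing, -232 mod 4543 = 4311.

4311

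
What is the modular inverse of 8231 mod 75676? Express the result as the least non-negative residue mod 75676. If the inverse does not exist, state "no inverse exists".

Run Euclid on (75676, 8231):
75676 = 9×8231 + 1597
8231 = 5×1597 + 246
1597 = 6×246 + 121
246 = 2×121 + 4
121 = 30×4 + 1
4 = 4×1 + 0
gcd = 1, so the inverse exists. Back-substitute:
1 = 121 − 30·4
1 = −30·246 + 61·121
1 = 61·1597 − 396·246
1 = −396·8231 + 2041·1597
1 = 2041·75676 − 18765·8231
So 8231·(-18765) ≡ 1 (mod 75676), and -18765 ≡ 56911 (mod 75676).

56911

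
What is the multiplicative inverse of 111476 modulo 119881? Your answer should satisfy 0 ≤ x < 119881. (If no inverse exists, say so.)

Apply the Euclidean algorithm to 119881 and 111476:
119881 = 1·111476 + 8405
111476 = 13·8405 + 2211
8405 = 3·2211 + 1772
2211 = 1·1772 + 439
1772 = 4·439 + 16
439 = 27·16 + 7
16 = 2·7 + 2
7 = 3·2 + 1
2 = 2·1 + 0
gcd = 1, so the inverse exists. Back-substitute:
1 = 7 − 3·2
1 = −3·16 + 7·7
1 = 7·439 − 192·16
1 = −192·1772 + 775·439
1 = 775·2211 − 967·1772
1 = −967·8405 + 3676·2211
1 = 3676·111476 − 48755·8405
1 = −48755·119881 + 52431·111476
So 111476·52431 ≡ 1 (mod 119881).

52431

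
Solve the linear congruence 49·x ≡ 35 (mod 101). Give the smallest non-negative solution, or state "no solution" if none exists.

First find gcd(49, 101):
101 = 2*49 + 3
49 = 16*3 + 1
3 = 3*1 + 0
gcd = 1, so a unique solution mod 101 exists.
Back-substitute for the Bézout coefficients:
1 = 49 − 16·3
1 = −16·101 + 33·49
So 49·(33) ≡ 1 (mod 101), giving 49⁻¹ ≡ 33.
x ≡ 49⁻¹·35 ≡ 33·35 ≡ 44 (mod 101).

44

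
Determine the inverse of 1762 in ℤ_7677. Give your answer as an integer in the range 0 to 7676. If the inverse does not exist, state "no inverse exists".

Run Euclid on (7677, 1762):
7677 = 4*1762 + 629
1762 = 2*629 + 504
629 = 1*504 + 125
504 = 4*125 + 4
125 = 31*4 + 1
4 = 4*1 + 0
Since gcd(1762, 7677) = 1, back-substitute to write 1 as a combination:
1 = 125 − 31·4
1 = −31·504 + 125·125
1 = 125·629 − 156·504
1 = −156·1762 + 437·629
1 = 437·7677 − 1904·1762
Thus 1762·(-1904) ≡ 1 (mod 7677); reducing, -1904 mod 7677 = 5773.

5773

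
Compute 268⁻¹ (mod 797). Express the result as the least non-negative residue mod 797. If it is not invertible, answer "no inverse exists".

Extended Euclidean algorithm:
797 = 2*268 + 261
268 = 1*261 + 7
261 = 37*7 + 2
7 = 3*2 + 1
2 = 2*1 + 0
Since gcd(268, 797) = 1, back-substitute to write 1 as a combination:
1 = 7 − 3·2
1 = −3·261 + 112·7
1 = 112·268 − 115·261
1 = −115·797 + 342·268
So 268·342 ≡ 1 (mod 797).

342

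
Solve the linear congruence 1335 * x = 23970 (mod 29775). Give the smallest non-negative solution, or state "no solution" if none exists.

First find gcd(1335, 29775):
29775 = 22*1335 + 405
1335 = 3*405 + 120
405 = 3*120 + 45
120 = 2*45 + 30
45 = 1*30 + 15
30 = 2*15 + 0
gcd = 15 and 15 | 23970, so solutions exist. Divide through by 15: 89x ≡ 1598 (mod 1985).
Now find 89⁻¹ mod 1985:
1985 = 22*89 + 27
89 = 3*27 + 8
27 = 3*8 + 3
8 = 2*3 + 2
3 = 1*2 + 1
2 = 2*1 + 0
Back-substitute:
1 = 3 − 2
1 = −8 + 3·3
1 = 3·27 − 10·8
1 = −10·89 + 33·27
1 = 33·1985 − 736·89
So 89·(-736) ≡ 1 (mod 1985), i.e. 89⁻¹ ≡ 1249.
Then x ≡ 1249·1598 ≡ 977 (mod 1985); the smallest non-negative solution is x = 977.

977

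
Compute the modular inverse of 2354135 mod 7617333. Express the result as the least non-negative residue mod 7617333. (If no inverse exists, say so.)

gcd(7617333, 2354135) by repeated division:
7617333 = 3·2354135 + 554928
2354135 = 4·554928 + 134423
554928 = 4·134423 + 17236
134423 = 7·17236 + 13771
17236 = 1·13771 + 3465
13771 = 3·3465 + 3376
3465 = 1·3376 + 89
3376 = 37·89 + 83
89 = 1·83 + 6
83 = 13·6 + 5
6 = 1·5 + 1
5 = 5·1 + 0
Since gcd(2354135, 7617333) = 1, back-substitute to write 1 as a combination:
1 = 6 − 5
1 = −83 + 14·6
1 = 14·89 − 15·83
1 = −15·3376 + 569·89
1 = 569·3465 − 584·3376
1 = −584·13771 + 2321·3465
1 = 2321·17236 − 2905·13771
1 = −2905·134423 + 22656·17236
1 = 22656·554928 − 93529·134423
1 = −93529·2354135 + 396772·554928
1 = 396772·7617333 − 1283845·2354135
So 2354135·(-1283845) ≡ 1 (mod 7617333), and -1283845 ≡ 6333488 (mod 7617333).

6333488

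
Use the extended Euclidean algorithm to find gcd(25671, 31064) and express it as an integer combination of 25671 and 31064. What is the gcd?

Euclidean algorithm:
31064 = 1×25671 + 5393
25671 = 4×5393 + 4099
5393 = 1×4099 + 1294
4099 = 3×1294 + 217
1294 = 5×217 + 209
217 = 1×209 + 8
209 = 26×8 + 1
8 = 8×1 + 0
gcd(25671, 31064) = 1.
Working backward:
1 = 209 − 26·8
1 = −26·217 + 27·209
1 = 27·1294 − 161·217
1 = −161·4099 + 510·1294
1 = 510·5393 − 671·4099
1 = −671·25671 + 3194·5393
1 = 3194·31064 − 3865·25671
So 1 = (3194)·31064 + (-3865)·25671.

1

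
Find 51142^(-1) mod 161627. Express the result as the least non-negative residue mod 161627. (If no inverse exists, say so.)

Apply the Euclidean algorithm to 161627 and 51142:
161627 = 3*51142 + 8201
51142 = 6*8201 + 1936
8201 = 4*1936 + 457
1936 = 4*457 + 108
457 = 4*108 + 25
108 = 4*25 + 8
25 = 3*8 + 1
8 = 8*1 + 0
gcd = 1, so the inverse exists. Back-substitute:
1 = 25 − 3·8
1 = −3·108 + 13·25
1 = 13·457 − 55·108
1 = −55·1936 + 233·457
1 = 233·8201 − 987·1936
1 = −987·51142 + 6155·8201
1 = 6155·161627 − 19452·51142
Hence 51142⁻¹ ≡ -19452 ≡ 142175 (mod 161627).

142175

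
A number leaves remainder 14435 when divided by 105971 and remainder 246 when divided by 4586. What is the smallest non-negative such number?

341982852

Write x = 14435 + 105971·k. Then 105971·k ≡ 246 − 14435 ≡ 4155 (mod 4586).
Need 105971⁻¹ mod 4586. Extended Euclid on (4586, 493):
4586 = 9·493 + 149
493 = 3·149 + 46
149 = 3·46 + 11
46 = 4·11 + 2
11 = 5·2 + 1
2 = 2·1 + 0
Back-substitute:
1 = 11 − 5·2
1 = −5·46 + 21·11
1 = 21·149 − 68·46
1 = −68·493 + 225·149
1 = 225·4586 − 2093·493
105971⁻¹ ≡ 2493 (mod 4586), so k ≡ 2493·4155 ≡ 3227 (mod 4586).
x = 14435 + 105971·3227 = 341982852.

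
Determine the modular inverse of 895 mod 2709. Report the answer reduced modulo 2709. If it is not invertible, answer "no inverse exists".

790

Extended Euclidean algorithm:
2709 = 3·895 + 24
895 = 37·24 + 7
24 = 3·7 + 3
7 = 2·3 + 1
3 = 3·1 + 0
Since gcd(895, 2709) = 1, back-substitute to write 1 as a combination:
1 = 7 − 2·3
1 = −2·24 + 7·7
1 = 7·895 − 261·24
1 = −261·2709 + 790·895
So 895·790 ≡ 1 (mod 2709).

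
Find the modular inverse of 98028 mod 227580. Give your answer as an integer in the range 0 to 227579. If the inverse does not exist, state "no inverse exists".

Euclidean algorithm on 227580, 98028:
227580 = 2×98028 + 31524
98028 = 3×31524 + 3456
31524 = 9×3456 + 420
3456 = 8×420 + 96
420 = 4×96 + 36
96 = 2×36 + 24
36 = 1×24 + 12
24 = 2×12 + 0
The gcd is 12, not 1, hence no inverse exists.

no inverse exists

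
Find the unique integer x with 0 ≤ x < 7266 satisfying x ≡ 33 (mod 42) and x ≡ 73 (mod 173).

5955

Write x = 33 + 42·k. Then 42·k ≡ 73 − 33 ≡ 40 (mod 173).
Need 42⁻¹ mod 173. Extended Euclid on (173, 42):
173 = 4×42 + 5
42 = 8×5 + 2
5 = 2×2 + 1
2 = 2×1 + 0
Back-substitute:
1 = 5 − 2·2
1 = −2·42 + 17·5
1 = 17·173 − 70·42
42⁻¹ ≡ 103 (mod 173), so k ≡ 103·40 ≡ 141 (mod 173).
x = 33 + 42·141 = 5955.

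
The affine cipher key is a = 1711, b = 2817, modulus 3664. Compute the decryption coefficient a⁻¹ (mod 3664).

863

Apply the Euclidean algorithm to 3664 and 1711:
3664 = 2*1711 + 242
1711 = 7*242 + 17
242 = 14*17 + 4
17 = 4*4 + 1
4 = 4*1 + 0
Since gcd(1711, 3664) = 1, back-substitute to write 1 as a combination:
1 = 17 − 4·4
1 = −4·242 + 57·17
1 = 57·1711 − 403·242
1 = −403·3664 + 863·1711
So 1711·863 ≡ 1 (mod 3664).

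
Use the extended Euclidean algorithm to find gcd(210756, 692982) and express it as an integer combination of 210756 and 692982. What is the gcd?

6

Repeated division:
692982 = 3×210756 + 60714
210756 = 3×60714 + 28614
60714 = 2×28614 + 3486
28614 = 8×3486 + 726
3486 = 4×726 + 582
726 = 1×582 + 144
582 = 4×144 + 6
144 = 24×6 + 0
gcd(210756, 692982) = 6.
Back-substituting:
6 = 582 − 4·144
6 = −4·726 + 5·582
6 = 5·3486 − 24·726
6 = −24·28614 + 197·3486
6 = 197·60714 − 418·28614
6 = −418·210756 + 1451·60714
6 = 1451·692982 − 4771·210756
So 6 = (1451)·692982 + (-4771)·210756.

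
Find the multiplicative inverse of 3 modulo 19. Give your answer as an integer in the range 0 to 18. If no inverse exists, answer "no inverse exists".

13

Apply the Euclidean algorithm to 19 and 3:
19 = 6×3 + 1
3 = 3×1 + 0
gcd = 1, so the inverse exists. Back-substitute:
1 = 19 − 6·3
So 3·(-6) ≡ 1 (mod 19), and -6 ≡ 13 (mod 19).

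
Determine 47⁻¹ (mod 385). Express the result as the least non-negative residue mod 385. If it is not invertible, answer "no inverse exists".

gcd(385, 47) by repeated division:
385 = 8×47 + 9
47 = 5×9 + 2
9 = 4×2 + 1
2 = 2×1 + 0
The gcd is 1. Working backward:
1 = 9 − 4·2
1 = −4·47 + 21·9
1 = 21·385 − 172·47
Hence 47⁻¹ ≡ -172 ≡ 213 (mod 385).

213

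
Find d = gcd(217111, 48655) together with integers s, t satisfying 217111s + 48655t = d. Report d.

Apply Euclid's algorithm to 217111 and 48655:
217111 = 4×48655 + 22491
48655 = 2×22491 + 3673
22491 = 6×3673 + 453
3673 = 8×453 + 49
453 = 9×49 + 12
49 = 4×12 + 1
12 = 12×1 + 0
gcd(217111, 48655) = 1.
Back-substituting:
1 = 49 − 4·12
1 = −4·453 + 37·49
1 = 37·3673 − 300·453
1 = −300·22491 + 1837·3673
1 = 1837·48655 − 3974·22491
1 = −3974·217111 + 17733·48655
So 1 = (-3974)·217111 + (17733)·48655.

1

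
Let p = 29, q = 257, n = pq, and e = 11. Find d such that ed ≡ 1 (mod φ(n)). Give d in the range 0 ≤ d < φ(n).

φ(n) = (p−1)(q−1) = 28·256 = 7168.
Need d with 11·d ≡ 1 (mod 7168). Apply the extended Euclidean algorithm:
7168 = 651×11 + 7
11 = 1×7 + 4
7 = 1×4 + 3
4 = 1×3 + 1
3 = 3×1 + 0
Back-substitute:
1 = 4 − 3
1 = −7 + 2·4
1 = 2·11 − 3·7
1 = −3·7168 + 1955·11
So 11·1955 ≡ 1 (mod 7168), hence d = 1955.

1955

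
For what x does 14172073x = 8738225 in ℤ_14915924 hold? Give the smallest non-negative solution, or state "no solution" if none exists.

3276073

First find gcd(14172073, 14915924):
14915924 = 1*14172073 + 743851
14172073 = 19*743851 + 38904
743851 = 19*38904 + 4675
38904 = 8*4675 + 1504
4675 = 3*1504 + 163
1504 = 9*163 + 37
163 = 4*37 + 15
37 = 2*15 + 7
15 = 2*7 + 1
7 = 7*1 + 0
gcd = 1, so a unique solution mod 14915924 exists.
Back-substitute for the Bézout coefficients:
1 = 15 − 2·7
1 = −2·37 + 5·15
1 = 5·163 − 22·37
1 = −22·1504 + 203·163
1 = 203·4675 − 631·1504
1 = −631·38904 + 5251·4675
1 = 5251·743851 − 100400·38904
1 = −100400·14172073 + 1912851·743851
1 = 1912851·14915924 − 2013251·14172073
So 14172073·(-2013251) ≡ 1 (mod 14915924), giving 14172073⁻¹ ≡ 12902673.
x ≡ 14172073⁻¹·8738225 ≡ 12902673·8738225 ≡ 3276073 (mod 14915924).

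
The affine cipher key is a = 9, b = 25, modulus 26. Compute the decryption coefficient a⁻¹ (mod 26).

3

Extended Euclidean algorithm:
26 = 2×9 + 8
9 = 1×8 + 1
8 = 8×1 + 0
gcd = 1, so the inverse exists. Back-substitute:
1 = 9 − 8
1 = −26 + 3·9
So 9·3 ≡ 1 (mod 26).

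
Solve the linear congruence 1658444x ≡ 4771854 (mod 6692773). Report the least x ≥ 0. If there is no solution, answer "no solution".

First find gcd(1658444, 6692773):
6692773 = 4×1658444 + 58997
1658444 = 28×58997 + 6528
58997 = 9×6528 + 245
6528 = 26×245 + 158
245 = 1×158 + 87
158 = 1×87 + 71
87 = 1×71 + 16
71 = 4×16 + 7
16 = 2×7 + 2
7 = 3×2 + 1
2 = 2×1 + 0
gcd = 1, so a unique solution mod 6692773 exists.
Back-substitute for the Bézout coefficients:
1 = 7 − 3·2
1 = −3·16 + 7·7
1 = 7·71 − 31·16
1 = −31·87 + 38·71
1 = 38·158 − 69·87
1 = −69·245 + 107·158
1 = 107·6528 − 2851·245
1 = −2851·58997 + 25766·6528
1 = 25766·1658444 − 724299·58997
1 = −724299·6692773 + 2922962·1658444
So 1658444·(2922962) ≡ 1 (mod 6692773), giving 1658444⁻¹ ≡ 2922962.
x ≡ 1658444⁻¹·4771854 ≡ 2922962·4771854 ≡ 1503585 (mod 6692773).

1503585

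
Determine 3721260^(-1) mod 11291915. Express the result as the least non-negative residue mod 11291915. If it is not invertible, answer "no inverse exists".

Compute gcd(3721260, 11291915):
11291915 = 3·3721260 + 128135
3721260 = 29·128135 + 5345
128135 = 23·5345 + 5200
5345 = 1·5200 + 145
5200 = 35·145 + 125
145 = 1·125 + 20
125 = 6·20 + 5
20 = 4·5 + 0
Since gcd = 5 > 1, 3721260 is not a unit mod 11291915.

no inverse exists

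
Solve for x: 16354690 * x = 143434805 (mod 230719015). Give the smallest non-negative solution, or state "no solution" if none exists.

44146612

First find gcd(16354690, 230719015):
230719015 = 14*16354690 + 1753355
16354690 = 9*1753355 + 574495
1753355 = 3*574495 + 29870
574495 = 19*29870 + 6965
29870 = 4*6965 + 2010
6965 = 3*2010 + 935
2010 = 2*935 + 140
935 = 6*140 + 95
140 = 1*95 + 45
95 = 2*45 + 5
45 = 9*5 + 0
gcd = 5 and 5 | 143434805, so solutions exist. Divide through by 5: 3270938x ≡ 28686961 (mod 46143803).
Now find 3270938⁻¹ mod 46143803:
46143803 = 14·3270938 + 350671
3270938 = 9·350671 + 114899
350671 = 3·114899 + 5974
114899 = 19·5974 + 1393
5974 = 4·1393 + 402
1393 = 3·402 + 187
402 = 2·187 + 28
187 = 6·28 + 19
28 = 1·19 + 9
19 = 2·9 + 1
9 = 9·1 + 0
Back-substitute:
1 = 19 − 2·9
1 = −2·28 + 3·19
1 = 3·187 − 20·28
1 = −20·402 + 43·187
1 = 43·1393 − 149·402
1 = −149·5974 + 639·1393
1 = 639·114899 − 12290·5974
1 = −12290·350671 + 37509·114899
1 = 37509·3270938 − 349871·350671
1 = −349871·46143803 + 4935703·3270938
So 3270938⁻¹ ≡ 4935703 (mod 46143803).
Then x ≡ 4935703·28686961 ≡ 44146612 (mod 46143803); the smallest non-negative solution is x = 44146612.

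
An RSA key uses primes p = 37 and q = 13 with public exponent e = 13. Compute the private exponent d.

φ(n) = (p−1)(q−1) = 36·12 = 432.
Need d with 13·d ≡ 1 (mod 432). Apply the extended Euclidean algorithm:
432 = 33*13 + 3
13 = 4*3 + 1
3 = 3*1 + 0
Back-substitute:
1 = 13 − 4·3
1 = −4·432 + 133·13
So 13·133 ≡ 1 (mod 432), hence d = 133.

133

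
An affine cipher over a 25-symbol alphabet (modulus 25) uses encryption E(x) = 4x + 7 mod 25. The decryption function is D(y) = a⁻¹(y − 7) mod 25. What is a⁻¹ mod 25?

19

Apply the Euclidean algorithm to 25 and 4:
25 = 6*4 + 1
4 = 4*1 + 0
gcd = 1, so the inverse exists. Back-substitute:
1 = 25 − 6·4
So 4·(-6) ≡ 1 (mod 25), and -6 ≡ 19 (mod 25).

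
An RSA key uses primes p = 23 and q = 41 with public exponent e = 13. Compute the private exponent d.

φ(n) = (p−1)(q−1) = 22·40 = 880.
Need d with 13·d ≡ 1 (mod 880). Apply the extended Euclidean algorithm:
880 = 67·13 + 9
13 = 1·9 + 4
9 = 2·4 + 1
4 = 4·1 + 0
Back-substitute:
1 = 9 − 2·4
1 = −2·13 + 3·9
1 = 3·880 − 203·13
So 13·(-203) ≡ 1 (mod 880), hence d ≡ -203 ≡ 677 (mod 880).

677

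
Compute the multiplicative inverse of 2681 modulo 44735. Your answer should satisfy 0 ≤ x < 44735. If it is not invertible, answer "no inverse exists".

Apply the Euclidean algorithm to 44735 and 2681:
44735 = 16*2681 + 1839
2681 = 1*1839 + 842
1839 = 2*842 + 155
842 = 5*155 + 67
155 = 2*67 + 21
67 = 3*21 + 4
21 = 5*4 + 1
4 = 4*1 + 0
The gcd is 1. Working backward:
1 = 21 − 5·4
1 = −5·67 + 16·21
1 = 16·155 − 37·67
1 = −37·842 + 201·155
1 = 201·1839 − 439·842
1 = −439·2681 + 640·1839
1 = 640·44735 − 10679·2681
So 2681·(-10679) ≡ 1 (mod 44735), and -10679 ≡ 34056 (mod 44735).

34056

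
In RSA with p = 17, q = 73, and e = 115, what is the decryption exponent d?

571

φ(n) = (p−1)(q−1) = 16·72 = 1152.
Need d with 115·d ≡ 1 (mod 1152). Apply the extended Euclidean algorithm:
1152 = 10·115 + 2
115 = 57·2 + 1
2 = 2·1 + 0
Back-substitute:
1 = 115 − 57·2
1 = −57·1152 + 571·115
So 115·571 ≡ 1 (mod 1152), hence d = 571.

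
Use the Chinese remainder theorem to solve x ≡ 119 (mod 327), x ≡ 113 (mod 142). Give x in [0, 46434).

18431

Write x = 119 + 327·k. Then 327·k ≡ 113 − 119 ≡ 136 (mod 142).
Need 327⁻¹ mod 142. Extended Euclid on (142, 43):
142 = 3×43 + 13
43 = 3×13 + 4
13 = 3×4 + 1
4 = 4×1 + 0
Back-substitute:
1 = 13 − 3·4
1 = −3·43 + 10·13
1 = 10·142 − 33·43
327⁻¹ ≡ 109 (mod 142), so k ≡ 109·136 ≡ 56 (mod 142).
x = 119 + 327·56 = 18431.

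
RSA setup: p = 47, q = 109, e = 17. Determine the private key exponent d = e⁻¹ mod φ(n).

φ(n) = (p−1)(q−1) = 46·108 = 4968.
Need d with 17·d ≡ 1 (mod 4968). Apply the extended Euclidean algorithm:
4968 = 292×17 + 4
17 = 4×4 + 1
4 = 4×1 + 0
Back-substitute:
1 = 17 − 4·4
1 = −4·4968 + 1169·17
So 17·1169 ≡ 1 (mod 4968), hence d = 1169.

1169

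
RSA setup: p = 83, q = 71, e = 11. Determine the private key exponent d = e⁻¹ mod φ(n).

φ(n) = (p−1)(q−1) = 82·70 = 5740.
Need d with 11·d ≡ 1 (mod 5740). Apply the extended Euclidean algorithm:
5740 = 521·11 + 9
11 = 1·9 + 2
9 = 4·2 + 1
2 = 2·1 + 0
Back-substitute:
1 = 9 − 4·2
1 = −4·11 + 5·9
1 = 5·5740 − 2609·11
So 11·(-2609) ≡ 1 (mod 5740), hence d ≡ -2609 ≡ 3131 (mod 5740).

3131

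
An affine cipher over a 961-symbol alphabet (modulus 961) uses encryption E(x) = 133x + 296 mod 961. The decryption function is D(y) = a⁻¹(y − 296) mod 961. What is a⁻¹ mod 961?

224

Run Euclid on (961, 133):
961 = 7·133 + 30
133 = 4·30 + 13
30 = 2·13 + 4
13 = 3·4 + 1
4 = 4·1 + 0
The gcd is 1. Working backward:
1 = 13 − 3·4
1 = −3·30 + 7·13
1 = 7·133 − 31·30
1 = −31·961 + 224·133
So 133·224 ≡ 1 (mod 961).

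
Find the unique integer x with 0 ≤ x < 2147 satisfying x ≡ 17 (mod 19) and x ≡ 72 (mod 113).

1993

Write x = 17 + 19·k. Then 19·k ≡ 72 − 17 ≡ 55 (mod 113).
Need 19⁻¹ mod 113. Extended Euclid on (113, 19):
113 = 5*19 + 18
19 = 1*18 + 1
18 = 18*1 + 0
Back-substitute:
1 = 19 − 18
1 = −113 + 6·19
19⁻¹ ≡ 6 (mod 113), so k ≡ 6·55 ≡ 104 (mod 113).
x = 17 + 19·104 = 1993.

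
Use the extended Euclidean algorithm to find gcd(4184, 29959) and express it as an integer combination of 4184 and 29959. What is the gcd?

Euclidean algorithm:
29959 = 7*4184 + 671
4184 = 6*671 + 158
671 = 4*158 + 39
158 = 4*39 + 2
39 = 19*2 + 1
2 = 2*1 + 0
gcd(4184, 29959) = 1.
Back-substituting:
1 = 39 − 19·2
1 = −19·158 + 77·39
1 = 77·671 − 327·158
1 = −327·4184 + 2039·671
1 = 2039·29959 − 14600·4184
So 1 = (2039)·29959 + (-14600)·4184.

1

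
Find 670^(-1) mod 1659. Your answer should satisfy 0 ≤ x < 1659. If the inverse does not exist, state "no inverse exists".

52

Run Euclid on (1659, 670):
1659 = 2*670 + 319
670 = 2*319 + 32
319 = 9*32 + 31
32 = 1*31 + 1
31 = 31*1 + 0
gcd = 1, so the inverse exists. Back-substitute:
1 = 32 − 31
1 = −319 + 10·32
1 = 10·670 − 21·319
1 = −21·1659 + 52·670
So 670·52 ≡ 1 (mod 1659).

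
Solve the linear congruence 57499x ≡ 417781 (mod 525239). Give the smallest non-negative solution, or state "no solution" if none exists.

First find gcd(57499, 525239):
525239 = 9*57499 + 7748
57499 = 7*7748 + 3263
7748 = 2*3263 + 1222
3263 = 2*1222 + 819
1222 = 1*819 + 403
819 = 2*403 + 13
403 = 31*13 + 0
gcd = 13 and 13 | 417781, so solutions exist. Divide through by 13: 4423x ≡ 32137 (mod 40403).
Now find 4423⁻¹ mod 40403:
40403 = 9*4423 + 596
4423 = 7*596 + 251
596 = 2*251 + 94
251 = 2*94 + 63
94 = 1*63 + 31
63 = 2*31 + 1
31 = 31*1 + 0
Back-substitute:
1 = 63 − 2·31
1 = −2·94 + 3·63
1 = 3·251 − 8·94
1 = −8·596 + 19·251
1 = 19·4423 − 141·596
1 = −141·40403 + 1288·4423
So 4423⁻¹ ≡ 1288 (mod 40403).
Then x ≡ 1288·32137 ≡ 19784 (mod 40403); the smallest non-negative solution is x = 19784.

19784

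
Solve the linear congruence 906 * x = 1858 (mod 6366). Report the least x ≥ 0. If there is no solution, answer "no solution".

gcd(906, 6366):
6366 = 7×906 + 24
906 = 37×24 + 18
24 = 1×18 + 6
18 = 3×6 + 0
gcd = 6, but 6 ∤ 1858, so the congruence has no solution.

no solution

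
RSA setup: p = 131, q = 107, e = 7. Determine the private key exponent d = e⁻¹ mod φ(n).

9843

φ(n) = (p−1)(q−1) = 130·106 = 13780.
Need d with 7·d ≡ 1 (mod 13780). Apply the extended Euclidean algorithm:
13780 = 1968*7 + 4
7 = 1*4 + 3
4 = 1*3 + 1
3 = 3*1 + 0
Back-substitute:
1 = 4 − 3
1 = −7 + 2·4
1 = 2·13780 − 3937·7
So 7·(-3937) ≡ 1 (mod 13780), hence d ≡ -3937 ≡ 9843 (mod 13780).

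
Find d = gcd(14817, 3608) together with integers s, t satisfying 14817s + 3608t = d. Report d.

11

Euclidean algorithm:
14817 = 4·3608 + 385
3608 = 9·385 + 143
385 = 2·143 + 99
143 = 1·99 + 44
99 = 2·44 + 11
44 = 4·11 + 0
gcd(14817, 3608) = 11.
Back-substituting:
11 = 99 − 2·44
11 = −2·143 + 3·99
11 = 3·385 − 8·143
11 = −8·3608 + 75·385
11 = 75·14817 − 308·3608
So 11 = (75)·14817 + (-308)·3608.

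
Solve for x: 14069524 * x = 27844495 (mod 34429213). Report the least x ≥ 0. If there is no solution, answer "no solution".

First find gcd(14069524, 34429213):
34429213 = 2·14069524 + 6290165
14069524 = 2·6290165 + 1489194
6290165 = 4·1489194 + 333389
1489194 = 4·333389 + 155638
333389 = 2·155638 + 22113
155638 = 7·22113 + 847
22113 = 26·847 + 91
847 = 9·91 + 28
91 = 3·28 + 7
28 = 4·7 + 0
gcd = 7 and 7 | 27844495, so solutions exist. Divide through by 7: 2009932x ≡ 3977785 (mod 4918459).
Now find 2009932⁻¹ mod 4918459:
4918459 = 2×2009932 + 898595
2009932 = 2×898595 + 212742
898595 = 4×212742 + 47627
212742 = 4×47627 + 22234
47627 = 2×22234 + 3159
22234 = 7×3159 + 121
3159 = 26×121 + 13
121 = 9×13 + 4
13 = 3×4 + 1
4 = 4×1 + 0
Back-substitute:
1 = 13 − 3·4
1 = −3·121 + 28·13
1 = 28·3159 − 731·121
1 = −731·22234 + 5145·3159
1 = 5145·47627 − 11021·22234
1 = −11021·212742 + 49229·47627
1 = 49229·898595 − 207937·212742
1 = −207937·2009932 + 465103·898595
1 = 465103·4918459 − 1138143·2009932
So 2009932·(-1138143) ≡ 1 (mod 4918459), i.e. 2009932⁻¹ ≡ 3780316.
Then x ≡ 3780316·3977785 ≡ 884016 (mod 4918459); the smallest non-negative solution is x = 884016.

884016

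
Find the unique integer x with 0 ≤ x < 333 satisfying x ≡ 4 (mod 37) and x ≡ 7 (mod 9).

Write x = 4 + 37·k. Then 37·k ≡ 7 − 4 ≡ 3 (mod 9).
Need 37⁻¹ mod 9. Extended Euclid on (9, 1):
9 = 9×1 + 0
37⁻¹ ≡ 1 (mod 9), so k ≡ 1·3 ≡ 3 (mod 9).
x = 4 + 37·3 = 115.

115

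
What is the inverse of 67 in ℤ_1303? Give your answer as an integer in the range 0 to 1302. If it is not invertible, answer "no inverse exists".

Apply the Euclidean algorithm to 1303 and 67:
1303 = 19×67 + 30
67 = 2×30 + 7
30 = 4×7 + 2
7 = 3×2 + 1
2 = 2×1 + 0
The gcd is 1. Working backward:
1 = 7 − 3·2
1 = −3·30 + 13·7
1 = 13·67 − 29·30
1 = −29·1303 + 564·67
So 67·564 ≡ 1 (mod 1303).

564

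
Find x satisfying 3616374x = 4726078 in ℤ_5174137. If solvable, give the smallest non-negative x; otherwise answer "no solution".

3731393

First find gcd(3616374, 5174137):
5174137 = 1·3616374 + 1557763
3616374 = 2·1557763 + 500848
1557763 = 3·500848 + 55219
500848 = 9·55219 + 3877
55219 = 14·3877 + 941
3877 = 4·941 + 113
941 = 8·113 + 37
113 = 3·37 + 2
37 = 18·2 + 1
2 = 2·1 + 0
gcd = 1, so a unique solution mod 5174137 exists.
Back-substitute for the Bézout coefficients:
1 = 37 − 18·2
1 = −18·113 + 55·37
1 = 55·941 − 458·113
1 = −458·3877 + 1887·941
1 = 1887·55219 − 26876·3877
1 = −26876·500848 + 243771·55219
1 = 243771·1557763 − 758189·500848
1 = −758189·3616374 + 1760149·1557763
1 = 1760149·5174137 − 2518338·3616374
So 3616374·(-2518338) ≡ 1 (mod 5174137), giving 3616374⁻¹ ≡ 2655799.
x ≡ 3616374⁻¹·4726078 ≡ 2655799·4726078 ≡ 3731393 (mod 5174137).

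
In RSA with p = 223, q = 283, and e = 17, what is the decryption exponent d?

18413

φ(n) = (p−1)(q−1) = 222·282 = 62604.
Need d with 17·d ≡ 1 (mod 62604). Apply the extended Euclidean algorithm:
62604 = 3682·17 + 10
17 = 1·10 + 7
10 = 1·7 + 3
7 = 2·3 + 1
3 = 3·1 + 0
Back-substitute:
1 = 7 − 2·3
1 = −2·10 + 3·7
1 = 3·17 − 5·10
1 = −5·62604 + 18413·17
So 17·18413 ≡ 1 (mod 62604), hence d = 18413.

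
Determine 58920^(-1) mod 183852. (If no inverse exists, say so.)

no inverse exists

Euclidean algorithm on 183852, 58920:
183852 = 3×58920 + 7092
58920 = 8×7092 + 2184
7092 = 3×2184 + 540
2184 = 4×540 + 24
540 = 22×24 + 12
24 = 2×12 + 0
gcd(58920, 183852) = 12 ≠ 1, so 58920 has no multiplicative inverse modulo 183852.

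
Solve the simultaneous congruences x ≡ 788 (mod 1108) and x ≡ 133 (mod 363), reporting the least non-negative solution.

Write x = 788 + 1108·k. Then 1108·k ≡ 133 − 788 ≡ 71 (mod 363).
Need 1108⁻¹ mod 363. Extended Euclid on (363, 19):
363 = 19*19 + 2
19 = 9*2 + 1
2 = 2*1 + 0
Back-substitute:
1 = 19 − 9·2
1 = −9·363 + 172·19
1108⁻¹ ≡ 172 (mod 363), so k ≡ 172·71 ≡ 233 (mod 363).
x = 788 + 1108·233 = 258952.

258952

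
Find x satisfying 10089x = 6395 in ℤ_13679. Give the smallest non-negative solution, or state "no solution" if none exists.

2875

First find gcd(10089, 13679):
13679 = 1*10089 + 3590
10089 = 2*3590 + 2909
3590 = 1*2909 + 681
2909 = 4*681 + 185
681 = 3*185 + 126
185 = 1*126 + 59
126 = 2*59 + 8
59 = 7*8 + 3
8 = 2*3 + 2
3 = 1*2 + 1
2 = 2*1 + 0
gcd = 1, so a unique solution mod 13679 exists.
Back-substitute for the Bézout coefficients:
1 = 3 − 2
1 = −8 + 3·3
1 = 3·59 − 22·8
1 = −22·126 + 47·59
1 = 47·185 − 69·126
1 = −69·681 + 254·185
1 = 254·2909 − 1085·681
1 = −1085·3590 + 1339·2909
1 = 1339·10089 − 3763·3590
1 = −3763·13679 + 5102·10089
So 10089·(5102) ≡ 1 (mod 13679), giving 10089⁻¹ ≡ 5102.
x ≡ 10089⁻¹·6395 ≡ 5102·6395 ≡ 2875 (mod 13679).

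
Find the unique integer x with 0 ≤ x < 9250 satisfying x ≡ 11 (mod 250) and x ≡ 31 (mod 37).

Write x = 11 + 250·k. Then 250·k ≡ 31 − 11 ≡ 20 (mod 37).
Need 250⁻¹ mod 37. Extended Euclid on (37, 28):
37 = 1×28 + 9
28 = 3×9 + 1
9 = 9×1 + 0
Back-substitute:
1 = 28 − 3·9
1 = −3·37 + 4·28
250⁻¹ ≡ 4 (mod 37), so k ≡ 4·20 ≡ 6 (mod 37).
x = 11 + 250·6 = 1511.

1511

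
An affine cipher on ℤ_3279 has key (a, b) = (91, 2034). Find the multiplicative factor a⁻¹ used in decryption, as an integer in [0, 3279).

Apply the Euclidean algorithm to 3279 and 91:
3279 = 36*91 + 3
91 = 30*3 + 1
3 = 3*1 + 0
The gcd is 1. Working backward:
1 = 91 − 30·3
1 = −30·3279 + 1081·91
So 91·1081 ≡ 1 (mod 3279).

1081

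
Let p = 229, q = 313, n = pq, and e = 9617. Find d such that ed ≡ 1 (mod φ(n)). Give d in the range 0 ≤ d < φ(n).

φ(n) = (p−1)(q−1) = 228·312 = 71136.
Need d with 9617·d ≡ 1 (mod 71136). Apply the extended Euclidean algorithm:
71136 = 7×9617 + 3817
9617 = 2×3817 + 1983
3817 = 1×1983 + 1834
1983 = 1×1834 + 149
1834 = 12×149 + 46
149 = 3×46 + 11
46 = 4×11 + 2
11 = 5×2 + 1
2 = 2×1 + 0
Back-substitute:
1 = 11 − 5·2
1 = −5·46 + 21·11
1 = 21·149 − 68·46
1 = −68·1834 + 837·149
1 = 837·1983 − 905·1834
1 = −905·3817 + 1742·1983
1 = 1742·9617 − 4389·3817
1 = −4389·71136 + 32465·9617
So 9617·32465 ≡ 1 (mod 71136), hence d = 32465.

32465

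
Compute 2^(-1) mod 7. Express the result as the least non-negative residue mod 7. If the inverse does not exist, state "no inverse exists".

Apply the Euclidean algorithm to 7 and 2:
7 = 3×2 + 1
2 = 2×1 + 0
Since gcd(2, 7) = 1, back-substitute to write 1 as a combination:
1 = 7 − 3·2
So 2·(-3) ≡ 1 (mod 7), and -3 ≡ 4 (mod 7).

4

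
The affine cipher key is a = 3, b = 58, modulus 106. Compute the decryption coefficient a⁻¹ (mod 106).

Run Euclid on (106, 3):
106 = 35·3 + 1
3 = 3·1 + 0
The gcd is 1. Working backward:
1 = 106 − 35·3
Thus 3·(-35) ≡ 1 (mod 106); reducing, -35 mod 106 = 71.

71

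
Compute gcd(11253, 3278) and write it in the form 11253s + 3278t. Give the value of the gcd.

11

Apply Euclid's algorithm to 11253 and 3278:
11253 = 3×3278 + 1419
3278 = 2×1419 + 440
1419 = 3×440 + 99
440 = 4×99 + 44
99 = 2×44 + 11
44 = 4×11 + 0
gcd(11253, 3278) = 11.
Back-substituting:
11 = 99 − 2·44
11 = −2·440 + 9·99
11 = 9·1419 − 29·440
11 = −29·3278 + 67·1419
11 = 67·11253 − 230·3278
So 11 = (67)·11253 + (-230)·3278.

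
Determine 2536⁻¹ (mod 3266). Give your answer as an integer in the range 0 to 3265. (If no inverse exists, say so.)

Euclidean algorithm on 3266, 2536:
3266 = 1·2536 + 730
2536 = 3·730 + 346
730 = 2·346 + 38
346 = 9·38 + 4
38 = 9·4 + 2
4 = 2·2 + 0
Since gcd = 2 > 1, 2536 is not a unit mod 3266.

no inverse exists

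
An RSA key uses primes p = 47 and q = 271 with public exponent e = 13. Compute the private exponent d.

φ(n) = (p−1)(q−1) = 46·270 = 12420.
Need d with 13·d ≡ 1 (mod 12420). Apply the extended Euclidean algorithm:
12420 = 955*13 + 5
13 = 2*5 + 3
5 = 1*3 + 2
3 = 1*2 + 1
2 = 2*1 + 0
Back-substitute:
1 = 3 − 2
1 = −5 + 2·3
1 = 2·13 − 5·5
1 = −5·12420 + 4777·13
So 13·4777 ≡ 1 (mod 12420), hence d = 4777.

4777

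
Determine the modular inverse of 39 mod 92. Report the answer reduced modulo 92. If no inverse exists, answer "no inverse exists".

59

gcd(92, 39) by repeated division:
92 = 2·39 + 14
39 = 2·14 + 11
14 = 1·11 + 3
11 = 3·3 + 2
3 = 1·2 + 1
2 = 2·1 + 0
Since gcd(39, 92) = 1, back-substitute to write 1 as a combination:
1 = 3 − 2
1 = −11 + 4·3
1 = 4·14 − 5·11
1 = −5·39 + 14·14
1 = 14·92 − 33·39
Thus 39·(-33) ≡ 1 (mod 92); reducing, -33 mod 92 = 59.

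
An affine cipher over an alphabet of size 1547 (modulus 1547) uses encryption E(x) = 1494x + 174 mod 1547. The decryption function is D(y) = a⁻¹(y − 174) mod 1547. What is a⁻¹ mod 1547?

Run Euclid on (1547, 1494):
1547 = 1×1494 + 53
1494 = 28×53 + 10
53 = 5×10 + 3
10 = 3×3 + 1
3 = 3×1 + 0
Since gcd(1494, 1547) = 1, back-substitute to write 1 as a combination:
1 = 10 − 3·3
1 = −3·53 + 16·10
1 = 16·1494 − 451·53
1 = −451·1547 + 467·1494
So 1494·467 ≡ 1 (mod 1547).

467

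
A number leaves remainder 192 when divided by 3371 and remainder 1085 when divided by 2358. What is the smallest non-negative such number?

Write x = 192 + 3371·k. Then 3371·k ≡ 1085 − 192 ≡ 893 (mod 2358).
Need 3371⁻¹ mod 2358. Extended Euclid on (2358, 1013):
2358 = 2*1013 + 332
1013 = 3*332 + 17
332 = 19*17 + 9
17 = 1*9 + 8
9 = 1*8 + 1
8 = 8*1 + 0
Back-substitute:
1 = 9 − 8
1 = −17 + 2·9
1 = 2·332 − 39·17
1 = −39·1013 + 119·332
1 = 119·2358 − 277·1013
3371⁻¹ ≡ 2081 (mod 2358), so k ≡ 2081·893 ≡ 229 (mod 2358).
x = 192 + 3371·229 = 772151.

772151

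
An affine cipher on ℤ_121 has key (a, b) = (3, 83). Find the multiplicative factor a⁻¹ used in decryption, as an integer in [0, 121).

Run Euclid on (121, 3):
121 = 40×3 + 1
3 = 3×1 + 0
Since gcd(3, 121) = 1, back-substitute to write 1 as a combination:
1 = 121 − 40·3
Hence 3⁻¹ ≡ -40 ≡ 81 (mod 121).

81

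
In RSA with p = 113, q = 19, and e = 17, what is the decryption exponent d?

593

φ(n) = (p−1)(q−1) = 112·18 = 2016.
Need d with 17·d ≡ 1 (mod 2016). Apply the extended Euclidean algorithm:
2016 = 118*17 + 10
17 = 1*10 + 7
10 = 1*7 + 3
7 = 2*3 + 1
3 = 3*1 + 0
Back-substitute:
1 = 7 − 2·3
1 = −2·10 + 3·7
1 = 3·17 − 5·10
1 = −5·2016 + 593·17
So 17·593 ≡ 1 (mod 2016), hence d = 593.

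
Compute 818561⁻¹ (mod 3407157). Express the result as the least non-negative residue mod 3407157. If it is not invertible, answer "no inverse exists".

Apply the Euclidean algorithm to 3407157 and 818561:
3407157 = 4·818561 + 132913
818561 = 6·132913 + 21083
132913 = 6·21083 + 6415
21083 = 3·6415 + 1838
6415 = 3·1838 + 901
1838 = 2·901 + 36
901 = 25·36 + 1
36 = 36·1 + 0
The gcd is 1. Working backward:
1 = 901 − 25·36
1 = −25·1838 + 51·901
1 = 51·6415 − 178·1838
1 = −178·21083 + 585·6415
1 = 585·132913 − 3688·21083
1 = −3688·818561 + 22713·132913
1 = 22713·3407157 − 94540·818561
Thus 818561·(-94540) ≡ 1 (mod 3407157); reducing, -94540 mod 3407157 = 3312617.

3312617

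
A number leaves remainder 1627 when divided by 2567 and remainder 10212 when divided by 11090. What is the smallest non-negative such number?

Write x = 1627 + 2567·k. Then 2567·k ≡ 10212 − 1627 ≡ 8585 (mod 11090).
Need 2567⁻¹ mod 11090. Extended Euclid on (11090, 2567):
11090 = 4×2567 + 822
2567 = 3×822 + 101
822 = 8×101 + 14
101 = 7×14 + 3
14 = 4×3 + 2
3 = 1×2 + 1
2 = 2×1 + 0
Back-substitute:
1 = 3 − 2
1 = −14 + 5·3
1 = 5·101 − 36·14
1 = −36·822 + 293·101
1 = 293·2567 − 915·822
1 = −915·11090 + 3953·2567
2567⁻¹ ≡ 3953 (mod 11090), so k ≡ 3953·8585 ≡ 1105 (mod 11090).
x = 1627 + 2567·1105 = 2838162.

2838162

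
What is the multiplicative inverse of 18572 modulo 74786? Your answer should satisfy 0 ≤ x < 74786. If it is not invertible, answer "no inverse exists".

Compute gcd(18572, 74786):
74786 = 4*18572 + 498
18572 = 37*498 + 146
498 = 3*146 + 60
146 = 2*60 + 26
60 = 2*26 + 8
26 = 3*8 + 2
8 = 4*2 + 0
The gcd is 2, not 1, hence no inverse exists.

no inverse exists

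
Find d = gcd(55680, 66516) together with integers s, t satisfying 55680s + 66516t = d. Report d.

12

Repeated division:
66516 = 1×55680 + 10836
55680 = 5×10836 + 1500
10836 = 7×1500 + 336
1500 = 4×336 + 156
336 = 2×156 + 24
156 = 6×24 + 12
24 = 2×12 + 0
gcd(55680, 66516) = 12.
Back-substituting:
12 = 156 − 6·24
12 = −6·336 + 13·156
12 = 13·1500 − 58·336
12 = −58·10836 + 419·1500
12 = 419·55680 − 2153·10836
12 = −2153·66516 + 2572·55680
So 12 = (-2153)·66516 + (2572)·55680.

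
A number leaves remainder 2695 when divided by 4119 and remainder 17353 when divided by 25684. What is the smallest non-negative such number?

71829817

Write x = 2695 + 4119·k. Then 4119·k ≡ 17353 − 2695 ≡ 14658 (mod 25684).
Need 4119⁻¹ mod 25684. Extended Euclid on (25684, 4119):
25684 = 6×4119 + 970
4119 = 4×970 + 239
970 = 4×239 + 14
239 = 17×14 + 1
14 = 14×1 + 0
Back-substitute:
1 = 239 − 17·14
1 = −17·970 + 69·239
1 = 69·4119 − 293·970
1 = −293·25684 + 1827·4119
4119⁻¹ ≡ 1827 (mod 25684), so k ≡ 1827·14658 ≡ 17438 (mod 25684).
x = 2695 + 4119·17438 = 71829817.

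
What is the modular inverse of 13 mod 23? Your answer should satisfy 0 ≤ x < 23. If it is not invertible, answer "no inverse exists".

16

Extended Euclidean algorithm:
23 = 1·13 + 10
13 = 1·10 + 3
10 = 3·3 + 1
3 = 3·1 + 0
The gcd is 1. Working backward:
1 = 10 − 3·3
1 = −3·13 + 4·10
1 = 4·23 − 7·13
Thus 13·(-7) ≡ 1 (mod 23); reducing, -7 mod 23 = 16.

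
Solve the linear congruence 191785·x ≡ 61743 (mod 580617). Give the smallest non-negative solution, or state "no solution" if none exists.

16185

First find gcd(191785, 580617):
580617 = 3*191785 + 5262
191785 = 36*5262 + 2353
5262 = 2*2353 + 556
2353 = 4*556 + 129
556 = 4*129 + 40
129 = 3*40 + 9
40 = 4*9 + 4
9 = 2*4 + 1
4 = 4*1 + 0
gcd = 1, so a unique solution mod 580617 exists.
Back-substitute for the Bézout coefficients:
1 = 9 − 2·4
1 = −2·40 + 9·9
1 = 9·129 − 29·40
1 = −29·556 + 125·129
1 = 125·2353 − 529·556
1 = −529·5262 + 1183·2353
1 = 1183·191785 − 43117·5262
1 = −43117·580617 + 130534·191785
So 191785·(130534) ≡ 1 (mod 580617), giving 191785⁻¹ ≡ 130534.
x ≡ 191785⁻¹·61743 ≡ 130534·61743 ≡ 16185 (mod 580617).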